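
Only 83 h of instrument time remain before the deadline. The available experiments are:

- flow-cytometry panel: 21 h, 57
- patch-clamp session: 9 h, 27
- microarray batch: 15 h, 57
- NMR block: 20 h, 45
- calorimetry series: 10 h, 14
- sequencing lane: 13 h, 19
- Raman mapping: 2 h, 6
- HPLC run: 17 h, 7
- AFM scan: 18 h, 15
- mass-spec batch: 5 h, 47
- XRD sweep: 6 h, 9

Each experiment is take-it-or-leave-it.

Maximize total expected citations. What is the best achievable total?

253

Density check — mass-spec batch 9.40, microarray batch 3.80, patch-clamp session 3.00, Raman mapping 3.00 are the best per h.
Taking the top-ratio experiments first gives flow-cytometry panel + patch-clamp session + microarray batch + NMR block + Raman mapping + mass-spec batch + XRD sweep for 248 (78 h).
The 6 h tied up in XRD sweep is better spent on calorimetry series — total rises to 253 (82 h).
The closest alternative, flow-cytometry panel + patch-clamp session + microarray batch + NMR block + sequencing lane + mass-spec batch, reaches only 252.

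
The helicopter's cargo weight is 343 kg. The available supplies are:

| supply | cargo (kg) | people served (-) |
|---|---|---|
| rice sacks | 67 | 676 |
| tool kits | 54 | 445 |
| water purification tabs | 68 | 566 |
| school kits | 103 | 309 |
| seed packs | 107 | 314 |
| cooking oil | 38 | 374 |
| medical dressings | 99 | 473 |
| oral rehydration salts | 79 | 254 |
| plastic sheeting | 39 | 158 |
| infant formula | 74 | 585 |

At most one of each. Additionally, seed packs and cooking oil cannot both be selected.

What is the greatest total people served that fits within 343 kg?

2804

Rice sacks + tool kits + water purification tabs + cooking oil + plastic sheeting + infant formula uses 340 of the 343 kg and totals 2804.
That's the maximum — no feasible swap from here does better than 2804.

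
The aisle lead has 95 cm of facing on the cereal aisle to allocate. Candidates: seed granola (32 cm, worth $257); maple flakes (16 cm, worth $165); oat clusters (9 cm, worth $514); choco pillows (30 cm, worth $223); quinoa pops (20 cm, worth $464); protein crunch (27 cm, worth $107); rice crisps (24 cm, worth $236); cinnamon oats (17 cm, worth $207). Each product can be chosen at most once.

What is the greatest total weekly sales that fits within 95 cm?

1607

Greedy by ratio would take maple flakes + oat clusters + quinoa pops + rice crisps + cinnamon oats: 86 cm used, total 1586.
The 24 cm tied up in rice crisps is better spent on seed granola — total rises to 1607 (94 cm).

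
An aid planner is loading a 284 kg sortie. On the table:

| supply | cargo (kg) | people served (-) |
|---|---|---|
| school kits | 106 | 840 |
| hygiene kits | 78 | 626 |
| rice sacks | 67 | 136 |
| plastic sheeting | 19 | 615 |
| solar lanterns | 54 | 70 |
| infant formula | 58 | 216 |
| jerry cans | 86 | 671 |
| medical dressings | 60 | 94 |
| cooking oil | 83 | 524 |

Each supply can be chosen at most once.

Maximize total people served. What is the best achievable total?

By people served per kg: plastic sheeting 32.37, hygiene kits 8.03, school kits 7.92 lead.
Taking the top-ratio supplies first gives school kits + hygiene kits + plastic sheeting + infant formula for 2297 (261 kg).
The 164 kg tied up in school kits and infant formula is better spent on jerry cans + cooking oil — total rises to 2436 (266 kg).
The closest alternative, school kits + plastic sheeting + infant formula + jerry cans, reaches only 2342.

2436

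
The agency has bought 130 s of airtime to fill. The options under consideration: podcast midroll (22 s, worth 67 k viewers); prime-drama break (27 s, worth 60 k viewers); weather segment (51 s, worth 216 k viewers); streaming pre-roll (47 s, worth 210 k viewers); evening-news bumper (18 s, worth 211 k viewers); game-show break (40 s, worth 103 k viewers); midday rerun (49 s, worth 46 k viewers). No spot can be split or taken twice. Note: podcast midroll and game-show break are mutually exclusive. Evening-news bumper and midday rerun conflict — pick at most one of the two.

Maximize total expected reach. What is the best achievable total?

637

Taking weather segment + streaming pre-roll + evening-news bumper: 116 s used, 637 in expected reach.
The closest alternative, podcast midroll + prime-drama break + weather segment + evening-news bumper, reaches only 554.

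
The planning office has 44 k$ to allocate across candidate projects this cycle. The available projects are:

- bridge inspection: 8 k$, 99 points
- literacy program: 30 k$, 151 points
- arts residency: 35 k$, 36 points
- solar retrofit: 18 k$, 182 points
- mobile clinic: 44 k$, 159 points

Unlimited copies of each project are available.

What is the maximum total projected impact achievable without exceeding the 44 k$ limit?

The ratio ordering already packs tightly: 5×bridge inspection, 40 k$, 495.

495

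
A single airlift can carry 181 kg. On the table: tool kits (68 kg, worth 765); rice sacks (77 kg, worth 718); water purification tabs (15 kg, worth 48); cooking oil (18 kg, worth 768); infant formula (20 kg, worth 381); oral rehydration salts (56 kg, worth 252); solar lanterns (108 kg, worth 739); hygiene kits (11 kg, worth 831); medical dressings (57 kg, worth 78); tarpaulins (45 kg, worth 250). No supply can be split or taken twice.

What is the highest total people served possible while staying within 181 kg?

Density check — hygiene kits 75.55, cooking oil 42.67, infant formula 19.05 are the best per kg.
Filling by ratio: tool kits + water purification tabs + cooking oil + infant formula + hygiene kits + tarpaulins for 3043, with 4 kg left unused.
Replace water purification tabs and infant formula and tarpaulins with rice sacks: the trade gains 39 net, giving 3082 at 174 kg.
Every other selection either busts 181 kg or fails to beat 3082.

3082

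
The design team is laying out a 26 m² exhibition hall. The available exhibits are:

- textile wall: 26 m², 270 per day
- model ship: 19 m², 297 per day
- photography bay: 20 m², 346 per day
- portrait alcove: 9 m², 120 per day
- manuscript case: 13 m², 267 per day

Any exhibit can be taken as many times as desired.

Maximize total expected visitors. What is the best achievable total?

534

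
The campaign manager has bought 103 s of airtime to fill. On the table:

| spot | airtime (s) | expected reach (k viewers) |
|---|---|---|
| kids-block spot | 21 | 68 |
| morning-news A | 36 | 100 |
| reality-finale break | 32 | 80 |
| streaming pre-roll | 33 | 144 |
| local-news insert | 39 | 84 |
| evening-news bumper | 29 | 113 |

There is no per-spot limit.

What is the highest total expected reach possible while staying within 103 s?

432

3×streaming pre-roll uses 99 of the 103 s and totals 432.
That's the maximum — no swap from here does better than 432.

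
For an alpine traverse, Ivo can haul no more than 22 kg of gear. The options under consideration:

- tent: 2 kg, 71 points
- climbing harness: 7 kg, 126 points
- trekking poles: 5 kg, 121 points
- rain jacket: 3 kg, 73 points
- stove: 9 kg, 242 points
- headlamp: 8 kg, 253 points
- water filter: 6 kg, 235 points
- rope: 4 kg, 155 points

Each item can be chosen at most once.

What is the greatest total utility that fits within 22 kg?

716

Ranking by ratio (utility/kg): water filter 39.17, rope 38.75, tent 35.50, headlamp 31.62.
Greedy by ratio would take tent + headlamp + water filter + rope: 20 kg used, total 714.
The 2 kg tied up in tent is better spent on rain jacket — total rises to 716 (21 kg).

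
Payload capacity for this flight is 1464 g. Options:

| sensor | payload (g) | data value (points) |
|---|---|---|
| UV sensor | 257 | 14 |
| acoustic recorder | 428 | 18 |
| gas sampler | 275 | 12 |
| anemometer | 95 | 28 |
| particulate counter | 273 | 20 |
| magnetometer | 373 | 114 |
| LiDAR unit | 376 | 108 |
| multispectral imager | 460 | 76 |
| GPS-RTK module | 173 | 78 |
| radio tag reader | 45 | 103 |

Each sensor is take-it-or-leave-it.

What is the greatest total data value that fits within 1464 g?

By data value per g: radio tag reader 2.29, GPS-RTK module 0.45, magnetometer 0.31, anemometer 0.29 lead.
Taking the top-ratio sensors first gives anemometer + particulate counter + magnetometer + LiDAR unit + GPS-RTK module + radio tag reader for 451 (1335 g).
The 368 g tied up in anemometer and particulate counter is better spent on multispectral imager — total rises to 479 (1427 g).

479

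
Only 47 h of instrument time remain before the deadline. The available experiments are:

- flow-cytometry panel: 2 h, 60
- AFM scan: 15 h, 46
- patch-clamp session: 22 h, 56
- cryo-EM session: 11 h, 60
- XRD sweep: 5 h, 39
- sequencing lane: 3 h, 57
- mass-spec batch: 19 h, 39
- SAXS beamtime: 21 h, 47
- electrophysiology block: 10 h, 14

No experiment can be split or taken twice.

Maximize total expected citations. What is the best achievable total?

Ranking by ratio (expected citations/h): flow-cytometry panel 30.00, sequencing lane 19.00, XRD sweep 7.80.
Flow-cytometry panel + AFM scan + cryo-EM session + XRD sweep + sequencing lane + electrophysiology block uses 46 of the 47 h and totals 276.

276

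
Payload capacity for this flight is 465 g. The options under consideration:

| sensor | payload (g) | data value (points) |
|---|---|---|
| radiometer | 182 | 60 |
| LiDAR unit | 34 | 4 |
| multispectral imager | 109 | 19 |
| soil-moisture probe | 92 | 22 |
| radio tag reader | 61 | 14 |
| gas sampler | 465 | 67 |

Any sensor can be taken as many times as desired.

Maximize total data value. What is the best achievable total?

142

The ratio ordering already packs tightly: 2×radiometer + soil-moisture probe, 456 g, 142.
That's the maximum — no swap from here does better than 142.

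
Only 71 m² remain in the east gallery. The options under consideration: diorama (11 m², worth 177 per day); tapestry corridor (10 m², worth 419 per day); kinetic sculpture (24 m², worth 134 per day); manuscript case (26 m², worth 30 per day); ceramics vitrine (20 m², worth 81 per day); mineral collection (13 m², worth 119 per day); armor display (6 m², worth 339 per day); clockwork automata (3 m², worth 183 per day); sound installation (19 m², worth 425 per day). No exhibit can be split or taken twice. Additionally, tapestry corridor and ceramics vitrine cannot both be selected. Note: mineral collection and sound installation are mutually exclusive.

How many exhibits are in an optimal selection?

5

Optimal total is 1543.
diorama + tapestry corridor + armor display + clockwork automata + sound installation hits 1543 at 49 m².
Any selection reaching 1543 contains exactly 5 exhibits.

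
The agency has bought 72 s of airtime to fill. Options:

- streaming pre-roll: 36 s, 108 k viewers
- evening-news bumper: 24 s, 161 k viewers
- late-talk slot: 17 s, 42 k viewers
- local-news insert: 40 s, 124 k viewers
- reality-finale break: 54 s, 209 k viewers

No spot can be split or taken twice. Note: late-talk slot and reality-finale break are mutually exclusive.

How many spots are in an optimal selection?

2

Best achievable expected reach is 285.
One optimal bundle: evening-news bumper + local-news insert (64 s).
All optima have 2 spots.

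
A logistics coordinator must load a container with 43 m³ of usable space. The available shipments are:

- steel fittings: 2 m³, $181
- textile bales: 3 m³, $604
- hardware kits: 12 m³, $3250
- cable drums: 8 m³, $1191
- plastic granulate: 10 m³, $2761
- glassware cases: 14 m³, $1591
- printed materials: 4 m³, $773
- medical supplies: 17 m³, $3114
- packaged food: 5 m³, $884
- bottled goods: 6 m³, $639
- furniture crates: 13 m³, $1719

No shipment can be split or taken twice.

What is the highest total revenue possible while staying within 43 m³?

9898

Greedy by ratio would take textile bales + hardware kits + cable drums + plastic granulate + printed materials + packaged food: 42 m³ used, total 9463.
Dropping textile bales and cable drums and packaged food frees 16 m³; slotting in medical supplies (17 m³) lifts the total to 9898 at 43 m³.
An exhaustive check of the 2048 subsets confirms 9898.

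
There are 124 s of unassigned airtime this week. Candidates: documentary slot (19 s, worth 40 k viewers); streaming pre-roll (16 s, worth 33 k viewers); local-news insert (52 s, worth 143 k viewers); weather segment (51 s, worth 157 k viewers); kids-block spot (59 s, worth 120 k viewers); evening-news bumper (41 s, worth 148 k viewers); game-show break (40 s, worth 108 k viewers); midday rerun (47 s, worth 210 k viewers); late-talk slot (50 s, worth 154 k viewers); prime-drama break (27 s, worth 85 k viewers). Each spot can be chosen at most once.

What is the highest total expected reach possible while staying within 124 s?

Ranking by ratio (expected reach/s): midday rerun 4.47, evening-news bumper 3.61, prime-drama break 3.15.
Taking the top-ratio spots first gives evening-news bumper + midday rerun + prime-drama break for 443 (115 s).
Replace evening-news bumper with late-talk slot: the trade gains 6 net, giving 449 at 124 s.

449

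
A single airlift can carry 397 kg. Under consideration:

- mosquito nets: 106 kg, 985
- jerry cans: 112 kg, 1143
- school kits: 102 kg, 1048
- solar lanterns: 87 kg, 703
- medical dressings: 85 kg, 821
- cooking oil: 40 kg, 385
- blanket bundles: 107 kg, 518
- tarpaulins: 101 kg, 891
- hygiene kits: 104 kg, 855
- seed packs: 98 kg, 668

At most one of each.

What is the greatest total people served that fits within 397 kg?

3745

Ranking by ratio (people served/kg): school kits 10.27, jerry cans 10.21, medical dressings 9.66, cooking oil 9.62.
The ratio heuristic lands on jerry cans + school kits + medical dressings + cooking oil (3397) but leaves 58 kg idle.
Dropping jerry cans and cooking oil frees 152 kg; slotting in mosquito nets + tarpaulins (207 kg) lifts the total to 3745 at 394 kg.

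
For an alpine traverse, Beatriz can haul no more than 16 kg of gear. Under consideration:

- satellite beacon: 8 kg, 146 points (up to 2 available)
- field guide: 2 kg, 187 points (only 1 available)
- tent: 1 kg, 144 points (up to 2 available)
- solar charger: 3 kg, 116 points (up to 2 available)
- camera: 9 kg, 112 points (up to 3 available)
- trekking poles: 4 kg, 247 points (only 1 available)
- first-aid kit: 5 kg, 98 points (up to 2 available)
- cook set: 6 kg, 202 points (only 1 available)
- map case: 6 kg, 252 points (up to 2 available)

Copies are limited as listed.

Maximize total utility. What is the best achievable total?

979

Greedy by ratio would take field guide + 2×tent + trekking poles + map case: 14 kg used, total 974.
The 4 kg tied up in trekking poles is better spent on map case — total rises to 979 (16 kg).
No other feasible combination exceeds 979.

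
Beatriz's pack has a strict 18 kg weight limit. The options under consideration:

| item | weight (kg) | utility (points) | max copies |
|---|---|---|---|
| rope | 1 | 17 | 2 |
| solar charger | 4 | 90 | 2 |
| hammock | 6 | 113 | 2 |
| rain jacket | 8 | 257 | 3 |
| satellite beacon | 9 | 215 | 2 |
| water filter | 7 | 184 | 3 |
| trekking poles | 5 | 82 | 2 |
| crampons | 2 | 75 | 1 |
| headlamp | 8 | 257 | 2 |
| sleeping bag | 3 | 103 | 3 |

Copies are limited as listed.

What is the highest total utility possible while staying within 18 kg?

Greedy by ratio would take water filter + crampons + 3×sleeping bag: 18 kg used, total 568.
Replace water filter and 3×sleeping bag with 2×headlamp: the trade gains 21 net, giving 589 at 18 kg.
Nothing else within 18 kg beats 589.

589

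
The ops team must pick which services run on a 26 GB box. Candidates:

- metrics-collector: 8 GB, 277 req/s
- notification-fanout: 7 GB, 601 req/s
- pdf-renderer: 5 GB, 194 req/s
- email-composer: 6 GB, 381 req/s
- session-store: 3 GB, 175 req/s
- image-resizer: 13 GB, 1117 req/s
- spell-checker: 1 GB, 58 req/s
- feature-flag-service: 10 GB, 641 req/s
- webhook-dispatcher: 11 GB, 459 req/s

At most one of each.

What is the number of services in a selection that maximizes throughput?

The maximum throughput within 26 GB is 2099.
notification-fanout + email-composer + image-resizer hits 2099 at 26 GB.
All optima have 3 services.

3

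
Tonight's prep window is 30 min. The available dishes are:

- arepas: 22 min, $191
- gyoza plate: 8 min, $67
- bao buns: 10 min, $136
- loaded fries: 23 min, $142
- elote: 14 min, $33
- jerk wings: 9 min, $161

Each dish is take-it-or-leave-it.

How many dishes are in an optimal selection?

Optimal total is 364.
One optimal bundle: gyoza plate + bao buns + jerk wings (27 min).
Every optimal selection uses 3 dishes.

3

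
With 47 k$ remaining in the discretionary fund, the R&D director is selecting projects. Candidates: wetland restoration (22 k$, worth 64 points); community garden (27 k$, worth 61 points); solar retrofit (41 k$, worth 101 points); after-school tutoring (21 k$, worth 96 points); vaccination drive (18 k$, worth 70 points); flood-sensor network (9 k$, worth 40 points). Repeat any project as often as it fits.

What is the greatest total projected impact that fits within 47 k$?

200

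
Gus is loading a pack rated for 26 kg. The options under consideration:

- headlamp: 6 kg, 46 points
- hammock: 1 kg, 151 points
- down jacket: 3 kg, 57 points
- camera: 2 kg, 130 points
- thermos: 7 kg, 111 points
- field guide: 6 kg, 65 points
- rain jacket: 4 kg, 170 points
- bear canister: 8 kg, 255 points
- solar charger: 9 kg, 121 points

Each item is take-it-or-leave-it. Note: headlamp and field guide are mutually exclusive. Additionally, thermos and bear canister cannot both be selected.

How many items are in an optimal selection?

The maximum utility within 26 kg is 828.
One optimal bundle: hammock + down jacket + camera + field guide + rain jacket + bear canister (24 kg).
Every optimal selection uses 6 items.

6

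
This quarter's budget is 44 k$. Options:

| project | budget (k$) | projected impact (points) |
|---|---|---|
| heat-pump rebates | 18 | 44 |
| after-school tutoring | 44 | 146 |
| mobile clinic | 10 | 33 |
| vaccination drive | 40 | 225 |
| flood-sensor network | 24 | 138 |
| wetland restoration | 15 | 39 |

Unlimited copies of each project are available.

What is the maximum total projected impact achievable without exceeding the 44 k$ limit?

Taking the top-ratio projects first gives 2×mobile clinic + flood-sensor network for 204 (44 k$).
The 44 k$ tied up in 2×mobile clinic and flood-sensor network is better spent on vaccination drive — total rises to 225 (40 k$).
That's the maximum — no swap from here does better than 225.

225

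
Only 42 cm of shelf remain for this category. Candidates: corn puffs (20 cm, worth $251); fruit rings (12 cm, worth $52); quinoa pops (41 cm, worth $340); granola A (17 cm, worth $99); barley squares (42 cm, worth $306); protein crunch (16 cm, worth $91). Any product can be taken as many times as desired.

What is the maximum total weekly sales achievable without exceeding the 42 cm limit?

The ratio ordering already packs tightly: 2×corn puffs, 40 cm, 502.
The spare 2 cm is too small for any remaining product, and no exchange beats 502.

502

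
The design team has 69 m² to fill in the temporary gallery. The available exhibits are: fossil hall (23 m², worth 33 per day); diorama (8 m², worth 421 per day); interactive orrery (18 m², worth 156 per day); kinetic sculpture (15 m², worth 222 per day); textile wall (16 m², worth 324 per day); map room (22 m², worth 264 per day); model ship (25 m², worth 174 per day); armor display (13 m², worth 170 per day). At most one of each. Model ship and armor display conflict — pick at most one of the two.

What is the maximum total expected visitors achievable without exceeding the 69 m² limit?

A density-first pass picks diorama + kinetic sculpture + textile wall + armor display — 1137 at 52 m².
The 13 m² tied up in armor display is better spent on map room — total rises to 1231 (61 m²).

1231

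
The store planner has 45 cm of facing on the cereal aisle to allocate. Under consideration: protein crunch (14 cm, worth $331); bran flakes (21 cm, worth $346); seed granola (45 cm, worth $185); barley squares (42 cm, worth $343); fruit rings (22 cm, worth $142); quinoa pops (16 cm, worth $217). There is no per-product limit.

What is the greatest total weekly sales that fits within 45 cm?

993

Taking 3×protein crunch: 42 cm used, 993 in weekly sales.
Every other selection either busts 45 cm or fails to beat 993.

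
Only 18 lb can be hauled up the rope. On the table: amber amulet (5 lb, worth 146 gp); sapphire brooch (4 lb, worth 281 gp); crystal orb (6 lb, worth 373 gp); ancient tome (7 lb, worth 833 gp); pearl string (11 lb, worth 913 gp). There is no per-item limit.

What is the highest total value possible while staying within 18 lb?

1947

Density check — ancient tome 119.00, pearl string 83.00, sapphire brooch 70.25 are the best per lb.
Sapphire brooch + 2×ancient tome uses 18 of the 18 lb and totals 1947.
No other feasible combination exceeds 1947.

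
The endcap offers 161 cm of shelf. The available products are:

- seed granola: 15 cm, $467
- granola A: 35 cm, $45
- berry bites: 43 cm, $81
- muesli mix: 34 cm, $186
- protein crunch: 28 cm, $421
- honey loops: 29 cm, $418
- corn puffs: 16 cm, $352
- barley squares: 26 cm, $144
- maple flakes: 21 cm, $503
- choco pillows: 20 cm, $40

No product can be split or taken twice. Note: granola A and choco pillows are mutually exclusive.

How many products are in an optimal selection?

6

The maximum weekly sales within 161 cm is 2347.
For example seed granola + muesli mix + protein crunch + honey loops + corn puffs + maple flakes achieves it, using 143 cm.
Any selection reaching 2347 contains exactly 6 products.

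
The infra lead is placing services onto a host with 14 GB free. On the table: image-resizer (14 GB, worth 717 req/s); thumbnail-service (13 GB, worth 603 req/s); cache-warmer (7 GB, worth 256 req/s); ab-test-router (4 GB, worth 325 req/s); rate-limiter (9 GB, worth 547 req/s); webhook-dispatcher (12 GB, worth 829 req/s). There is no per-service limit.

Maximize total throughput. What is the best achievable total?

Taking 3×ab-test-router: 12 GB used, 975 in throughput.
Every other selection either busts 14 GB or fails to beat 975.

975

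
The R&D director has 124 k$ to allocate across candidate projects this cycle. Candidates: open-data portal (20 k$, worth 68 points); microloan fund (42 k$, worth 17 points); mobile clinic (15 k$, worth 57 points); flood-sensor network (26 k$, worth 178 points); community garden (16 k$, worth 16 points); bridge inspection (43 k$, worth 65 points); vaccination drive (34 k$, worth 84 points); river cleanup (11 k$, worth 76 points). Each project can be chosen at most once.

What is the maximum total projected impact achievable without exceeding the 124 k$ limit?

479

By projected impact per k$: river cleanup 6.91, flood-sensor network 6.85, mobile clinic 3.80, open-data portal 3.40 lead.
Open-data portal + mobile clinic + flood-sensor network + community garden + vaccination drive + river cleanup uses 122 of the 124 k$ and totals 479.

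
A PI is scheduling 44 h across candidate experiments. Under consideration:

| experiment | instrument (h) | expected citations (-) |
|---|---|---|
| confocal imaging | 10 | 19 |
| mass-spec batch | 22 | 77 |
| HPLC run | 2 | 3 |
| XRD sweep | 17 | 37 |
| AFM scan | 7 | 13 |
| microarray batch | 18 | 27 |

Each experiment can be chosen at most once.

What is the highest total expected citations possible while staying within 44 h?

117

Ranking by ratio (expected citations/h): mass-spec batch 3.50, XRD sweep 2.18, confocal imaging 1.90.
The ratio ordering already packs tightly: mass-spec batch + HPLC run + XRD sweep, 41 h, 117.
The closest alternative, mass-spec batch + XRD sweep, reaches only 114.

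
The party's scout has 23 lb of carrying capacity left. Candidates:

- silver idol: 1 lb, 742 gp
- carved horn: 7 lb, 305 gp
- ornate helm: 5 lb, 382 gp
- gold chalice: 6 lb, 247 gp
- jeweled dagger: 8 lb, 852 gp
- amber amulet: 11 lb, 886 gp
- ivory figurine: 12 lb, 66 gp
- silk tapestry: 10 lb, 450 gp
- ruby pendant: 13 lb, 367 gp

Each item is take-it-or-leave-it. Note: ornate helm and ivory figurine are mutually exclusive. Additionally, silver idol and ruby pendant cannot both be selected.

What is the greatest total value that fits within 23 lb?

2480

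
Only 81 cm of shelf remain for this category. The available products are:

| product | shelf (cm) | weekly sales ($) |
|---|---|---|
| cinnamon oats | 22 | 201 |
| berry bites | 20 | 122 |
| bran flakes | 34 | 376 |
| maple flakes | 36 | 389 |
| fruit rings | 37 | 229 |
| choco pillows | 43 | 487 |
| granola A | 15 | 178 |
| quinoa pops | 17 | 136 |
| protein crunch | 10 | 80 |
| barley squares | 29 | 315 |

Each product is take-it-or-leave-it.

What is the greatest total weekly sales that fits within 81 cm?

Greedy by ratio would take cinnamon oats + choco pillows + granola A: 80 cm used, total 866.
The 65 cm tied up in cinnamon oats and choco pillows is better spent on maple flakes + barley squares — total rises to 882 (80 cm).
Every other selection either busts 81 cm or fails to beat 882.

882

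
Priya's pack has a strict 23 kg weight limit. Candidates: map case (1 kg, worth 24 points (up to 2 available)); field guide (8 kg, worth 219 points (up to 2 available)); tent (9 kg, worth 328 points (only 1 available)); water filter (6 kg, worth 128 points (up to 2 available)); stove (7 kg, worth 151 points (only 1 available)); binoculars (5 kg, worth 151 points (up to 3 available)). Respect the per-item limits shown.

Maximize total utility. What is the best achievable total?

722

Taking the top-ratio items first gives 2×map case + tent + 2×binoculars for 678 (21 kg).
Dropping map case and binoculars frees 6 kg; slotting in field guide (8 kg) lifts the total to 722 at 23 kg.
Every other selection either busts 23 kg or exceeds an availability limit or fails to beat 722.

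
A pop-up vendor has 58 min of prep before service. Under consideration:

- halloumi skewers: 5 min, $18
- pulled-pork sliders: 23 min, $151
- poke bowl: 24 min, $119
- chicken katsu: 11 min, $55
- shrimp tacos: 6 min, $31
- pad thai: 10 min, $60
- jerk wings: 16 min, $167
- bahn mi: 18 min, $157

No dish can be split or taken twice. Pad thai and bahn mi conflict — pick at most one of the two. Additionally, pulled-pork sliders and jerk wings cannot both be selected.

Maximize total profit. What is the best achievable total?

Best packing: poke bowl + jerk wings + bahn mi — 58 min, 443 total.

443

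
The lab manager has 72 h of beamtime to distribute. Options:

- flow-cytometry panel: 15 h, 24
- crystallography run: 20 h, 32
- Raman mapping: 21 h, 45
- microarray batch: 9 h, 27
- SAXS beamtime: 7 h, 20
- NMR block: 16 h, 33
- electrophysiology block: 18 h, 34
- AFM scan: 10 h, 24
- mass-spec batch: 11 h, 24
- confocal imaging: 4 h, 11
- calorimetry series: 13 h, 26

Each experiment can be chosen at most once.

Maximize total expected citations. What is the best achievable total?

Density check — microarray batch 3.00, SAXS beamtime 2.86, confocal imaging 2.75 are the best per h.
A density-first pass picks Raman mapping + microarray batch + SAXS beamtime + AFM scan + mass-spec batch + confocal imaging — 151 at 62 h.
The 4 h tied up in confocal imaging is better spent on calorimetry series — total rises to 166 (71 h).

166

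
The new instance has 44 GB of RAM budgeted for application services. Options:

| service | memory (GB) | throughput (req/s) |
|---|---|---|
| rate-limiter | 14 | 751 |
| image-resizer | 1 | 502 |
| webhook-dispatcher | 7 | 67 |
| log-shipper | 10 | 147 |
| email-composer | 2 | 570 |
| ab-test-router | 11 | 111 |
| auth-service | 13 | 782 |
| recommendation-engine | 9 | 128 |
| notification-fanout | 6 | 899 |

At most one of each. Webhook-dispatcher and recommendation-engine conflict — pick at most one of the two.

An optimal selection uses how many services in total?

6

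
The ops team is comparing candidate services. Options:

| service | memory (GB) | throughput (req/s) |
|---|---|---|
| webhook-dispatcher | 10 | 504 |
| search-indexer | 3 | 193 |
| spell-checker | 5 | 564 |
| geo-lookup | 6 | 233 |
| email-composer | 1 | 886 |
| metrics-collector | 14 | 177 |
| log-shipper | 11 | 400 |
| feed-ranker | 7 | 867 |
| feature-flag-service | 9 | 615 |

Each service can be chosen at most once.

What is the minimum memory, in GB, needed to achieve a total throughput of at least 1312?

6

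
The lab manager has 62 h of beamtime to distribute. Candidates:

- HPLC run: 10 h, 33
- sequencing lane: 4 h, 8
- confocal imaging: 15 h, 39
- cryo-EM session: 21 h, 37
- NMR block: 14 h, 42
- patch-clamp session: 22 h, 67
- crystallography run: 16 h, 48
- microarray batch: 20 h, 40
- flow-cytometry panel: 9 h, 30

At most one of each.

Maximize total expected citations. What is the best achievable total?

Density check — flow-cytometry panel 3.33, HPLC run 3.30, patch-clamp session 3.05 are the best per h.
A density-first pass picks HPLC run + sequencing lane + NMR block + patch-clamp session + flow-cytometry panel — 180 at 59 h.
Dropping sequencing lane and flow-cytometry panel frees 13 h; slotting in crystallography run (16 h) lifts the total to 190 at 62 h.

190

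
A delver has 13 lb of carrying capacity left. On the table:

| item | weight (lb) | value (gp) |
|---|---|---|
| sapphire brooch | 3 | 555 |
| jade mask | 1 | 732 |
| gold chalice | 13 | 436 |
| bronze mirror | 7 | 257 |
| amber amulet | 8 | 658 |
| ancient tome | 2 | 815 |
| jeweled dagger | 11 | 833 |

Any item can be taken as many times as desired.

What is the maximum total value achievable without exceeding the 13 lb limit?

Ranking by ratio (value/lb): jade mask 732.00, ancient tome 407.50, sapphire brooch 185.00, amber amulet 82.25.
Best packing: 13×jade mask — 13 lb, 9516 total.

9516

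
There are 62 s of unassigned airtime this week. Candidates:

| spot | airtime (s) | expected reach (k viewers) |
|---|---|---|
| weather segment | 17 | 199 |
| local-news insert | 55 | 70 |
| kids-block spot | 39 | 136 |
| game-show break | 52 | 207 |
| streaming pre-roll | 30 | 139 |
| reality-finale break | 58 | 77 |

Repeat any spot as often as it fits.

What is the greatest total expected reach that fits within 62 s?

597

Density check — weather segment 11.71, streaming pre-roll 4.63, game-show break 3.98 are the best per s.
Best packing: 3×weather segment — 51 s, 597 total.
Every other selection either busts 62 s or fails to beat 597.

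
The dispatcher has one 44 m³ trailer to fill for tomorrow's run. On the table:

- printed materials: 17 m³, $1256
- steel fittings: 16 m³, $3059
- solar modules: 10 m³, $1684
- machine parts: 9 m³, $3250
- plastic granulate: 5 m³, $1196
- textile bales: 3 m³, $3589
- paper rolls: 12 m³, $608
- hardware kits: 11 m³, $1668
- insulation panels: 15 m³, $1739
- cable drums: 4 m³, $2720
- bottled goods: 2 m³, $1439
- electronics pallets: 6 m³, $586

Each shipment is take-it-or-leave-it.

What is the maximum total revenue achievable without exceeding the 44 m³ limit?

A density-first pass picks steel fittings + machine parts + plastic granulate + textile bales + cable drums + bottled goods — 15253 at 39 m³.
Replace plastic granulate with solar modules: the trade gains 488 net, giving 15741 at 44 m³.

15741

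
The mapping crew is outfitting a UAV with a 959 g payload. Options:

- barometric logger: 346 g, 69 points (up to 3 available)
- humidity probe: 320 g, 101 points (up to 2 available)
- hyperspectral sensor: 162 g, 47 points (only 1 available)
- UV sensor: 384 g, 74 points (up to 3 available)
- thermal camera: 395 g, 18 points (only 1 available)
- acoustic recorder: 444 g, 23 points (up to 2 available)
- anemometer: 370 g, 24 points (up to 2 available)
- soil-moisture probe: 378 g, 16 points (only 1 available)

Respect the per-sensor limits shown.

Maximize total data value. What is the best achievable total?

249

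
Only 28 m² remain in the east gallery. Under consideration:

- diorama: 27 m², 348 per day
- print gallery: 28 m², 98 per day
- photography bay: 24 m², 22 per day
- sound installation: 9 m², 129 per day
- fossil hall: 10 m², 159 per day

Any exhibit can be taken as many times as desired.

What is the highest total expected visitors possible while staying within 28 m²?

A density-first pass picks 2×fossil hall — 318 at 20 m².
The 10 m² tied up in fossil hall is better spent on 2×sound installation — total rises to 417 (28 m²).
Every other selection either busts 28 m² or fails to beat 417.

417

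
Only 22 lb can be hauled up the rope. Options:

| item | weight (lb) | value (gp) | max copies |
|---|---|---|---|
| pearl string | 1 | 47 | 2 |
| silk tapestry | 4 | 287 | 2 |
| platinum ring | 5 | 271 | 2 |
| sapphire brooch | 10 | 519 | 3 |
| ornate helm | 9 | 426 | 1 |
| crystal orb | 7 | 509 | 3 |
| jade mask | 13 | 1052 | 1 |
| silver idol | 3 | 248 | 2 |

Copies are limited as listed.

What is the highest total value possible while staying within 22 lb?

1681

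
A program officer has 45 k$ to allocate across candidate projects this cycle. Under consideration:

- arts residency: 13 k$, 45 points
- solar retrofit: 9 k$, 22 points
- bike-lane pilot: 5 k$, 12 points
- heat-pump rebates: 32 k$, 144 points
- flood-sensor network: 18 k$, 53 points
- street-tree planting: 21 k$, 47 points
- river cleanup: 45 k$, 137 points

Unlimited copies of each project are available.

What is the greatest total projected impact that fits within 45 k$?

The ratio ordering already packs tightly: arts residency + heat-pump rebates, 45 k$, 189.
Every other selection either busts 45 k$ or fails to beat 189.

189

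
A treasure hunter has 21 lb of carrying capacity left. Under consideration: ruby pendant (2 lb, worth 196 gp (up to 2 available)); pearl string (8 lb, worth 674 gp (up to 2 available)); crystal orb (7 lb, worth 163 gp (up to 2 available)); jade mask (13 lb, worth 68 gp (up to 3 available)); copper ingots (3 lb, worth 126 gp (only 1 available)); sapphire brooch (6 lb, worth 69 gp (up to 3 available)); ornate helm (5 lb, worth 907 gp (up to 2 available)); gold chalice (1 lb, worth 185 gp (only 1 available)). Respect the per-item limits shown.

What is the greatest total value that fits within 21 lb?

Filling by ratio: 2×ruby pendant + copper ingots + 2×ornate helm + gold chalice for 2517, with 3 lb left unused.
The 5 lb tied up in ruby pendant and copper ingots is better spent on pearl string — total rises to 2869 (21 lb).
Every other selection either busts 21 lb or exceeds an availability limit or fails to beat 2869.

2869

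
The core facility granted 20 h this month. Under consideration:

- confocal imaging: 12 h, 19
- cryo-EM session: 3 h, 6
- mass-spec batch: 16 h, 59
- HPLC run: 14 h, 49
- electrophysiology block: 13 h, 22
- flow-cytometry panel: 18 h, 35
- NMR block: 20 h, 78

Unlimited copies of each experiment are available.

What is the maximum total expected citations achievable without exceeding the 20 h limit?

Best packing: NMR block — 20 h, 78 total.

78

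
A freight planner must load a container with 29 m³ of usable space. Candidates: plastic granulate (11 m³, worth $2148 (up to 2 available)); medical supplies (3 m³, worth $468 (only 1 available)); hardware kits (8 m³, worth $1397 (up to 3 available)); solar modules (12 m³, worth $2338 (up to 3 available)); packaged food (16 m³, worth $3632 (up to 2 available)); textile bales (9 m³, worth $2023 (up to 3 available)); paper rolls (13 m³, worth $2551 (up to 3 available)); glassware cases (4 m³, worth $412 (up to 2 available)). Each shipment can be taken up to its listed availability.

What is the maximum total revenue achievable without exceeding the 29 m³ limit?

6194

Greedy by ratio would take medical supplies + packaged food + textile bales: 28 m³ used, total 6123.
Replace medical supplies and packaged food with plastic granulate + textile bales: the trade gains 71 net, giving 6194 at 29 m³.
Every other selection either busts 29 m³ or exceeds an availability limit or fails to beat 6194.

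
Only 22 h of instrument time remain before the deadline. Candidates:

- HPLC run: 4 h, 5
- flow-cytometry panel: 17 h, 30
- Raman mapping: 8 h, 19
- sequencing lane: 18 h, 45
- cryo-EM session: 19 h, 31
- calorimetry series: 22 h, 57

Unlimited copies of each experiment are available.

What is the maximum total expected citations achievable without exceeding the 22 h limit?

Calorimetry series uses 22 of the 22 h and totals 57.
Every other selection either busts 22 h or fails to beat 57.

57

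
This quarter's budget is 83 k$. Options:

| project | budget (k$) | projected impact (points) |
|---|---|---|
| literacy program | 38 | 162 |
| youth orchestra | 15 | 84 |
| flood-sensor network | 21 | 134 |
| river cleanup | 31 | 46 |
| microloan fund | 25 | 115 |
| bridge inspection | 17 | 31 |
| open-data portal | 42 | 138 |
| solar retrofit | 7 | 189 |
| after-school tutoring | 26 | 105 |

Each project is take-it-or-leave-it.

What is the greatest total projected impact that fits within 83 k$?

569

The ratio heuristic lands on youth orchestra + flood-sensor network + microloan fund + solar retrofit (522) but leaves 15 k$ idle.
The 25 k$ tied up in microloan fund is better spent on literacy program — total rises to 569 (81 k$).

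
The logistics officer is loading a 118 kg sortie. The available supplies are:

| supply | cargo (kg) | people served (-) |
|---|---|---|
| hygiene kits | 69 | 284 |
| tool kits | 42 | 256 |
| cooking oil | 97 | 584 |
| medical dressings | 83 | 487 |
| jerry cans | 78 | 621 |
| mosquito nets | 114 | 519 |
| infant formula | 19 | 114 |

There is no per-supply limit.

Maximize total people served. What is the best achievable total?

849

Density check — jerry cans 7.96, tool kits 6.10, cooking oil 6.02 are the best per kg.
Best packing: jerry cans + 2×infant formula — 116 kg, 849 total.
Nothing else within 118 kg beats 849.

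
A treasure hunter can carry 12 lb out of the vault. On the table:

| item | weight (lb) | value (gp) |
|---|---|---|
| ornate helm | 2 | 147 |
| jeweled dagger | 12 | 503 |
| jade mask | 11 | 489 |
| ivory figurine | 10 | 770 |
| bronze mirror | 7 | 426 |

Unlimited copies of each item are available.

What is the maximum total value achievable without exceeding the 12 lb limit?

Taking ornate helm + ivory figurine: 12 lb used, 917 in value.

917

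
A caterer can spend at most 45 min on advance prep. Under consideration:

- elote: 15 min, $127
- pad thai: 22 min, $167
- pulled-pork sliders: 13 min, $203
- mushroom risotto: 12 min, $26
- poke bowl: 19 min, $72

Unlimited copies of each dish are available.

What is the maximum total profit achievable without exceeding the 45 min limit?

609

By profit per min: pulled-pork sliders 15.62, elote 8.47, pad thai 7.59, poke bowl 3.79 lead.
Taking 3×pulled-pork sliders: 39 min used, 609 in profit.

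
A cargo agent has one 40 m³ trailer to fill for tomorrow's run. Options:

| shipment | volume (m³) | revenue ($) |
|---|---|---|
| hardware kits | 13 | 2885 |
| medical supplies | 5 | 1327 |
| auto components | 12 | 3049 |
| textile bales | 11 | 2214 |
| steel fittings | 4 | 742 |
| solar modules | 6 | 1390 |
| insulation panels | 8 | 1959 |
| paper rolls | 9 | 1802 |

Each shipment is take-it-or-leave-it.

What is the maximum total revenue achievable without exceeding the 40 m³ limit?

9527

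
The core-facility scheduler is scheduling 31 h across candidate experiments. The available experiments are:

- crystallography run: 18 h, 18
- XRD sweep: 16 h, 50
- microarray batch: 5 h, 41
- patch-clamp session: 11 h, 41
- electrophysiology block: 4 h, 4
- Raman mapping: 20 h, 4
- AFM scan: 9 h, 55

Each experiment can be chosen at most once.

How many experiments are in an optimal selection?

Optimal total is 146.
XRD sweep + microarray batch + AFM scan hits 146 at 30 h.
All optima have 3 experiments.

3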